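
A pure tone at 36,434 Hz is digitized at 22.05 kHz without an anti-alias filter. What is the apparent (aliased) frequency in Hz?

Nyquist = 22,050/2 = 11,025 Hz; 36,434 Hz exceeds it.
Alias = |36,434 − 2×22,050| = |36,434 − 44,100| = 7,666 Hz.

7,666 Hz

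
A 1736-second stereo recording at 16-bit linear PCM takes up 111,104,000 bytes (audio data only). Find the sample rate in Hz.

Bytes = sample_rate × seconds × bytes_per_sample × channels.
sample_rate = 111,104,000 / (1,736 × 2 × 2) = 111,104,000 / 6,944 = 16,000 Hz.

16,000 Hz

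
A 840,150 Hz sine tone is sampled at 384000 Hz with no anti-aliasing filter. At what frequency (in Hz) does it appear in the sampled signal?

Nyquist = 384,000/2 = 192,000 Hz; 840,150 Hz exceeds it.
Alias = |840,150 − 2×384,000| = |840,150 − 768,000| = 72,150 Hz.

72,150 Hz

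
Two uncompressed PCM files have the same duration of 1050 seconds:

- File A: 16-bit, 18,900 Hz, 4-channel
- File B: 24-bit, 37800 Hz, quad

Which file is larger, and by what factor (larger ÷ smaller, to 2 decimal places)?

File B, by a factor of 3.00

File A: 18,900 × 2 × 4 = 151,200 bytes/s.
File B: 37,800 × 3 × 4 = 453,600 bytes/s.
File B is larger; ratio = 476,280,000 / 158,760,000 = 3.00.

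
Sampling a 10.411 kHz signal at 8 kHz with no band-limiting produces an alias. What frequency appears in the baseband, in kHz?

Nyquist = 8,000/2 = 4,000 Hz; 10,411 Hz exceeds it.
Alias = |10,411 − 1×8,000| = |10,411 − 8,000| = 2,411 Hz = 2.411 kHz.

2.411 kHz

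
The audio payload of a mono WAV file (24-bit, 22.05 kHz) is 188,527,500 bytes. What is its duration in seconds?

Byte rate = 22,050 × 3 × 1 = 66,150 bytes/s.
Duration = 188,527,500 / 66,150 = 2,850 s.

2,850 seconds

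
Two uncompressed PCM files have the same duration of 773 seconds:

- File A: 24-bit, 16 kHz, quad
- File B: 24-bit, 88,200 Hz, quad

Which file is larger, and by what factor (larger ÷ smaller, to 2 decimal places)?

File A: 16,000 × 3 × 4 = 192,000 bytes/s.
File B: 88,200 × 3 × 4 = 1,058,400 bytes/s.
File B is larger; ratio = 818,143,200 / 148,416,000 = 5.51.

File B, by a factor of 5.51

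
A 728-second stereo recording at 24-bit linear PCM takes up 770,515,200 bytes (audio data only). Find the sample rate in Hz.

Bytes = sample_rate × seconds × bytes_per_sample × channels.
sample_rate = 770,515,200 / (728 × 3 × 2) = 770,515,200 / 4,368 = 176,400 Hz.

176,400 Hz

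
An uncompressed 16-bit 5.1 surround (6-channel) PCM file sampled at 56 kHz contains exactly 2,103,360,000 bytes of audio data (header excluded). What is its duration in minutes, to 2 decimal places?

Byte rate = 56,000 × 2 × 6 = 672,000 bytes/s.
Duration = 2,103,360,000 / 672,000 = 3,130 s.
3,130 s / 60 = 52.17 minutes.

52.17 minutes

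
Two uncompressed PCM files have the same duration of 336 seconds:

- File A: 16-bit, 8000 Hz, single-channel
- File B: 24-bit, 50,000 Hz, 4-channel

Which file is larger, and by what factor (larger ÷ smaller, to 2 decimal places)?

File B, by a factor of 37.50

File A: 8,000 × 2 × 1 = 16,000 bytes/s.
File B: 50,000 × 3 × 4 = 600,000 bytes/s.
File B is larger; ratio = 201,600,000 / 5,376,000 = 37.50.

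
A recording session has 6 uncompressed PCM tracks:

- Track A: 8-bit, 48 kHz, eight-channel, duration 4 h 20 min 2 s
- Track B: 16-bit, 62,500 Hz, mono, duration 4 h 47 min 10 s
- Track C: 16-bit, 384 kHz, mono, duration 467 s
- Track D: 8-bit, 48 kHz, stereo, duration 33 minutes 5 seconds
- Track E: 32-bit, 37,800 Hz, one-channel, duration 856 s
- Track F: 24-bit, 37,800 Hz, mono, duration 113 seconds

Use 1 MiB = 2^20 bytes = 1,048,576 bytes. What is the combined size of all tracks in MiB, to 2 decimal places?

8427.02 MiB

Track A: 4 h 20 min 2 s = 15,602 s; 48,000 × 15,602 × 1 × 8 = 5,991,168,000 bytes.
Track B: 4 h 47 min 10 s = 17,230 s; 62,500 × 17,230 × 2 × 1 = 2,153,750,000 bytes.
Track C: 384,000 × 467 × 2 × 1 = 358,656,000 bytes.
Track D: 33 minutes 5 seconds = 1,985 s; 48,000 × 1,985 × 1 × 2 = 190,560,000 bytes.
Track E: 37,800 × 856 × 4 × 1 = 129,427,200 bytes.
Track F: 37,800 × 113 × 3 × 1 = 12,814,200 bytes.
Total = 8,836,375,400 bytes = 8427.02 MiB.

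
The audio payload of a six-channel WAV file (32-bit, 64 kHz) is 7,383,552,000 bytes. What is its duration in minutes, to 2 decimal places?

80.12 minutes

Byte rate = 64,000 × 4 × 6 = 1,536,000 bytes/s.
Duration = 7,383,552,000 / 1,536,000 = 4,807 s.
4,807 s / 60 = 80.12 minutes.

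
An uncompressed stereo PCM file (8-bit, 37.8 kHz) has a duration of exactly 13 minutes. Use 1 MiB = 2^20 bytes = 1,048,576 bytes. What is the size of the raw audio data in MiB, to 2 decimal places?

Duration = exactly 13 minutes = 780 s.
Bytes = 37,800 samples/s × 780 s × 1 bytes/sample × 2 ch = 58,968,000 bytes.
58,968,000 / 1,048,576 = 56.24 MiB.

56.24 MiB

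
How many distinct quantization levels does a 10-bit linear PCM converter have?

2^10 = 1,024.

1,024 levels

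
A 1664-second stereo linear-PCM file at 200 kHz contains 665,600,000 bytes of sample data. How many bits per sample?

Bytes per sample = 665,600,000 / (200,000 × 1,664 × 2) = 665,600,000 / 665,600,000 = 1.
Bit depth = 1 × 8 = 8 bits.

8 bits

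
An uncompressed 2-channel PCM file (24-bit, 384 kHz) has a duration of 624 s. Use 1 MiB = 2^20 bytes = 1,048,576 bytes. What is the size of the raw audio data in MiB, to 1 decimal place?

Bytes = 384,000 samples/s × 624 s × 3 bytes/sample × 2 ch = 1,437,696,000 bytes.
1,437,696,000 / 1,048,576 = 1371.1 MiB.

1371.1 MiB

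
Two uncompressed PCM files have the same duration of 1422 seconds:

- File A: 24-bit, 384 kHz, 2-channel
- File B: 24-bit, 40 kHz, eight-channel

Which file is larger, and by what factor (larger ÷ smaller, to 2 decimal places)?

File A: 384,000 × 3 × 2 = 2,304,000 bytes/s.
File B: 40,000 × 3 × 8 = 960,000 bytes/s.
File A is larger; ratio = 3,276,288,000 / 1,365,120,000 = 2.40.

File A, by a factor of 2.40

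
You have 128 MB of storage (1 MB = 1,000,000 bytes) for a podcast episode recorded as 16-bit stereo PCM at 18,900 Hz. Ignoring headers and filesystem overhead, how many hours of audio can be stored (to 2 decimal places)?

0.47 hours

Uncompressed byte rate = 18,900 × 2 × 2 = 75,600 bytes/s.
Capacity = 128 × 1,000,000 = 128,000,000 bytes.
128,000,000 / 75,600 ≈ 1693.12 s → 0.47 hours.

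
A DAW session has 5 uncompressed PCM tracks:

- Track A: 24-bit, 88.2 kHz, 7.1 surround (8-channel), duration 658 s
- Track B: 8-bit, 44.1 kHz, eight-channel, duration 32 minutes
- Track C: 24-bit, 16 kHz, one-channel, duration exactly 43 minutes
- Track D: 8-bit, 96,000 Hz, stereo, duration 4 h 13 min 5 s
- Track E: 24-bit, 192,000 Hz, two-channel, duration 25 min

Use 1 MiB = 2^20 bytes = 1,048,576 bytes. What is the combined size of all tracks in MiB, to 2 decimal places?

Track A: 88,200 × 658 × 3 × 8 = 1,392,854,400 bytes.
Track B: 32 minutes = 1,920 s; 44,100 × 1,920 × 1 × 8 = 677,376,000 bytes.
Track C: exactly 43 minutes = 2,580 s; 16,000 × 2,580 × 3 × 1 = 123,840,000 bytes.
Track D: 4 h 13 min 5 s = 15,185 s; 96,000 × 15,185 × 1 × 2 = 2,915,520,000 bytes.
Track E: 25 min = 1,500 s; 192,000 × 1,500 × 3 × 2 = 1,728,000,000 bytes.
Total = 6,837,590,400 bytes = 6520.83 MiB.

6520.83 MiB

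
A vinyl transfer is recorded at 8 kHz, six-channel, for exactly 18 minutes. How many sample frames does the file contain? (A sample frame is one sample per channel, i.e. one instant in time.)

exactly 18 minutes = 1,080 s.
8,000 samples/s × 1,080 s = 8,640,000 frames.

8,640,000 sample frames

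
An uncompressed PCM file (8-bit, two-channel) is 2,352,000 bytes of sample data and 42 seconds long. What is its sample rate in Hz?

Bytes = sample_rate × seconds × bytes_per_sample × channels.
sample_rate = 2,352,000 / (42 × 1 × 2) = 2,352,000 / 84 = 28,000 Hz.

28,000 Hz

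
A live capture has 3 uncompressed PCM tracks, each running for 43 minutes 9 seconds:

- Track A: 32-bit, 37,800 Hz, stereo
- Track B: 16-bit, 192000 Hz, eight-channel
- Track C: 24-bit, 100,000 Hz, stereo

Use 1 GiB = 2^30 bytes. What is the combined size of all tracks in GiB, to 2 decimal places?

43 minutes 9 seconds = 2,589 s.
Track A: 37,800 × 2,589 × 4 × 2 = 782,913,600 bytes.
Track B: 192,000 × 2,589 × 2 × 8 = 7,953,408,000 bytes.
Track C: 100,000 × 2,589 × 3 × 2 = 1,553,400,000 bytes.
Total = 10,289,721,600 bytes = 9.58 GiB.

9.58 GiB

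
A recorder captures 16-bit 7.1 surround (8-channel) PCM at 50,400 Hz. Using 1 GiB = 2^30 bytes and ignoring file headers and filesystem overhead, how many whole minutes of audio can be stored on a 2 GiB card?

Uncompressed byte rate = 50,400 × 2 × 8 = 806,400 bytes/s.
Capacity = 2 × 1,073,741,824 = 2,147,483,648 bytes.
2,147,483,648 / 806,400 ≈ 2663.05 s → 44 minutes.

44 minutes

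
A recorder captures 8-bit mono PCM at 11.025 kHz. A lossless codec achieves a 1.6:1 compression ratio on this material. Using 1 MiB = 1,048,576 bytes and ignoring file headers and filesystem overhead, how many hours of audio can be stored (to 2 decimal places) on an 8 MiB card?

0.34 hours

Uncompressed byte rate = 11,025 × 1 × 1 = 11,025 bytes/s.
After 1.6:1 compression, effective rate ≈ 6890.62 bytes/s.
Capacity = 8 × 1,048,576 = 8,388,608 bytes.
8,388,608 / effective rate ≈ 1217.39 s → 0.34 hours.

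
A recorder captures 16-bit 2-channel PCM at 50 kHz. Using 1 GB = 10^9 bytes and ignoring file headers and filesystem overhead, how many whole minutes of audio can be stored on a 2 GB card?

Uncompressed byte rate = 50,000 × 2 × 2 = 200,000 bytes/s.
Capacity = 2 × 1,000,000,000 = 2,000,000,000 bytes.
2,000,000,000 / 200,000 ≈ 10000 s → 166 minutes.

166 minutes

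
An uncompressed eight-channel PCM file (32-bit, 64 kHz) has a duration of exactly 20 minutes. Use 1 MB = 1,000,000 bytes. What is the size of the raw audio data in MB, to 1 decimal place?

2457.6 MB

Duration = exactly 20 minutes = 1,200 s.
Bytes = 64,000 samples/s × 1,200 s × 4 bytes/sample × 8 ch = 2,457,600,000 bytes.
2,457,600,000 / 1,000,000 = 2457.6 MB.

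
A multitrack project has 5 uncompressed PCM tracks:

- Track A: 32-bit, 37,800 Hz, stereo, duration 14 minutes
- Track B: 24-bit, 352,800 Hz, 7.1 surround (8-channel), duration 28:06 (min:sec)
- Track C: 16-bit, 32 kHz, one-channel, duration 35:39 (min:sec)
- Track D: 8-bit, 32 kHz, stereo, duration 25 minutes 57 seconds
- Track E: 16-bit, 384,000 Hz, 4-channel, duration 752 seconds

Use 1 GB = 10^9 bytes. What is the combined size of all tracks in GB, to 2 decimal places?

17.08 GB

Track A: 14 minutes = 840 s; 37,800 × 840 × 4 × 2 = 254,016,000 bytes.
Track B: 28:06 (min:sec) = 1,686 s; 352,800 × 1,686 × 3 × 8 = 14,275,699,200 bytes.
Track C: 35:39 (min:sec) = 2,139 s; 32,000 × 2,139 × 2 × 1 = 136,896,000 bytes.
Track D: 25 minutes 57 seconds = 1,557 s; 32,000 × 1,557 × 1 × 2 = 99,648,000 bytes.
Track E: 384,000 × 752 × 2 × 4 = 2,310,144,000 bytes.
Total = 17,076,403,200 bytes = 17.08 GB.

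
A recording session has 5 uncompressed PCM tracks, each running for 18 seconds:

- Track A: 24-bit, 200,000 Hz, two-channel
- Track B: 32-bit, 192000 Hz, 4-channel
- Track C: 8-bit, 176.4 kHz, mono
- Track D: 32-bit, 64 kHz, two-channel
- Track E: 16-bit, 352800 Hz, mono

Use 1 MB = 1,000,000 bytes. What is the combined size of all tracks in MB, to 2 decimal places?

Track A: 200,000 × 18 × 3 × 2 = 21,600,000 bytes.
Track B: 192,000 × 18 × 4 × 4 = 55,296,000 bytes.
Track C: 176,400 × 18 × 1 × 1 = 3,175,200 bytes.
Track D: 64,000 × 18 × 4 × 2 = 9,216,000 bytes.
Track E: 352,800 × 18 × 2 × 1 = 12,700,800 bytes.
Total = 101,988,000 bytes = 101.99 MB.

101.99 MB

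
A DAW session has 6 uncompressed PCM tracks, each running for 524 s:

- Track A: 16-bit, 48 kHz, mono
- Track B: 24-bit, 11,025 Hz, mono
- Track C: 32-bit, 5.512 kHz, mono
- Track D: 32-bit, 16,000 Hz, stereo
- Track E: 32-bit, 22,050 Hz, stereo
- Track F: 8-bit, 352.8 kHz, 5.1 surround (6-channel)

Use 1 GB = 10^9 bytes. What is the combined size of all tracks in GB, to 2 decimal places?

Track A: 48,000 × 524 × 2 × 1 = 50,304,000 bytes.
Track B: 11,025 × 524 × 3 × 1 = 17,331,300 bytes.
Track C: 5,512 × 524 × 4 × 1 = 11,553,152 bytes.
Track D: 16,000 × 524 × 4 × 2 = 67,072,000 bytes.
Track E: 22,050 × 524 × 4 × 2 = 92,433,600 bytes.
Track F: 352,800 × 524 × 1 × 6 = 1,109,203,200 bytes.
Total = 1,347,897,252 bytes = 1.35 GB.

1.35 GB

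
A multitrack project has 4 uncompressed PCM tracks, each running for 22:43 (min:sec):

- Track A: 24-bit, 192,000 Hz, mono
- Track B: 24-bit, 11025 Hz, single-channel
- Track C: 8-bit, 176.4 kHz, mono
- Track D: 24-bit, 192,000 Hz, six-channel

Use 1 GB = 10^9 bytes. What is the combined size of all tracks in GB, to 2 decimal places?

5.78 GB

22:43 (min:sec) = 1,363 s.
Track A: 192,000 × 1,363 × 3 × 1 = 785,088,000 bytes.
Track B: 11,025 × 1,363 × 3 × 1 = 45,081,225 bytes.
Track C: 176,400 × 1,363 × 1 × 1 = 240,433,200 bytes.
Track D: 192,000 × 1,363 × 3 × 6 = 4,710,528,000 bytes.
Total = 5,781,130,425 bytes = 5.78 GB.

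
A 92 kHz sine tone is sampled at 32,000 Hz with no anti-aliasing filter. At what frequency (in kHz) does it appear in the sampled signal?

4 kHz

Nyquist = 32,000/2 = 16,000 Hz; 92,000 Hz exceeds it.
Alias = |92,000 − 3×32,000| = |92,000 − 96,000| = 4,000 Hz = 4 kHz.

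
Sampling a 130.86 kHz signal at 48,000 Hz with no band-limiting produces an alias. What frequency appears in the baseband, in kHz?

Nyquist = 48,000/2 = 24,000 Hz; 130,860 Hz exceeds it.
Alias = |130,860 − 3×48,000| = |130,860 − 144,000| = 13,140 Hz = 13.14 kHz.

13.14 kHz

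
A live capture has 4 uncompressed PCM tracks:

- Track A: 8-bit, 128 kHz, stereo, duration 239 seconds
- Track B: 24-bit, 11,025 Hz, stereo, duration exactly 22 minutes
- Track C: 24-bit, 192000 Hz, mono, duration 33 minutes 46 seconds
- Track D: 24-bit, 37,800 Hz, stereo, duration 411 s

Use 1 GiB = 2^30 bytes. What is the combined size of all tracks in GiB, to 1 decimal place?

Track A: 128,000 × 239 × 1 × 2 = 61,184,000 bytes.
Track B: exactly 22 minutes = 1,320 s; 11,025 × 1,320 × 3 × 2 = 87,318,000 bytes.
Track C: 33 minutes 46 seconds = 2,026 s; 192,000 × 2,026 × 3 × 1 = 1,166,976,000 bytes.
Track D: 37,800 × 411 × 3 × 2 = 93,214,800 bytes.
Total = 1,408,692,800 bytes = 1.3 GiB.

1.3 GiB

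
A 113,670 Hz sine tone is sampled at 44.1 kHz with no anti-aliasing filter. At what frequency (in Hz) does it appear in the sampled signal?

Nyquist = 44,100/2 = 22,050 Hz; 113,670 Hz exceeds it.
Alias = |113,670 − 3×44,100| = |113,670 − 132,300| = 18,630 Hz.

18,630 Hz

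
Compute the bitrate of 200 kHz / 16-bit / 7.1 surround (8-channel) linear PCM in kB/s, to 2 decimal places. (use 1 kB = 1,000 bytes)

Bit rate = 200,000 × 16 × 8 = 25,600,000 bits/s.
25,600,000 / 8 = 3,200,000 B/s = 3200.00 kB/s.

3200.00 kB/s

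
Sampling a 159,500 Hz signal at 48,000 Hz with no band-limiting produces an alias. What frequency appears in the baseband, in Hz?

Nyquist = 48,000/2 = 24,000 Hz; 159,500 Hz exceeds it.
Alias = |159,500 − 3×48,000| = |159,500 − 144,000| = 15,500 Hz.

15,500 Hz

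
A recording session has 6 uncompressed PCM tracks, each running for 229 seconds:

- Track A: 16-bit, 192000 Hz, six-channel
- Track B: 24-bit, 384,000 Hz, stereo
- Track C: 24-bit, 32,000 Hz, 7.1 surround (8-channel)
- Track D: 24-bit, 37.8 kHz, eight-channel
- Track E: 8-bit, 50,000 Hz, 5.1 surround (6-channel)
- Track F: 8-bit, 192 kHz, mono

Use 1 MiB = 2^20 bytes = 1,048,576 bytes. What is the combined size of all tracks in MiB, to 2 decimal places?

Track A: 192,000 × 229 × 2 × 6 = 527,616,000 bytes.
Track B: 384,000 × 229 × 3 × 2 = 527,616,000 bytes.
Track C: 32,000 × 229 × 3 × 8 = 175,872,000 bytes.
Track D: 37,800 × 229 × 3 × 8 = 207,748,800 bytes.
Track E: 50,000 × 229 × 1 × 6 = 68,700,000 bytes.
Track F: 192,000 × 229 × 1 × 1 = 43,968,000 bytes.
Total = 1,551,520,800 bytes = 1479.65 MiB.

1479.65 MiB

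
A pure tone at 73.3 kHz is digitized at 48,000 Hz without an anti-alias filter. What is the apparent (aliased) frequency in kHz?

22.7 kHz

Nyquist = 48,000/2 = 24,000 Hz; 73,300 Hz exceeds it.
Alias = |73,300 − 2×48,000| = |73,300 − 96,000| = 22,700 Hz = 22.7 kHz.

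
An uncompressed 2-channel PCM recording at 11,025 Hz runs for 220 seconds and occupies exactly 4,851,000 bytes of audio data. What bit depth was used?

Bytes per sample = 4,851,000 / (11,025 × 220 × 2) = 4,851,000 / 4,851,000 = 1.
Bit depth = 1 × 8 = 8 bits.

8 bits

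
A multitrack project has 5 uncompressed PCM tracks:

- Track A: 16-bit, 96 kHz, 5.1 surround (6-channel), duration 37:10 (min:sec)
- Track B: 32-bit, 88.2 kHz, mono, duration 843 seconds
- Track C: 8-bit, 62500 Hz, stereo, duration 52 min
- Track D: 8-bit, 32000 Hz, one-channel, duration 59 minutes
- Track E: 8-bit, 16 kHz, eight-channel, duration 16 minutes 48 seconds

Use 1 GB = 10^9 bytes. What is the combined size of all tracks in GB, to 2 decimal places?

Track A: 37:10 (min:sec) = 2,230 s; 96,000 × 2,230 × 2 × 6 = 2,568,960,000 bytes.
Track B: 88,200 × 843 × 4 × 1 = 297,410,400 bytes.
Track C: 52 min = 3,120 s; 62,500 × 3,120 × 1 × 2 = 390,000,000 bytes.
Track D: 59 minutes = 3,540 s; 32,000 × 3,540 × 1 × 1 = 113,280,000 bytes.
Track E: 16 minutes 48 seconds = 1,008 s; 16,000 × 1,008 × 1 × 8 = 129,024,000 bytes.
Total = 3,498,674,400 bytes = 3.50 GB.

3.50 GB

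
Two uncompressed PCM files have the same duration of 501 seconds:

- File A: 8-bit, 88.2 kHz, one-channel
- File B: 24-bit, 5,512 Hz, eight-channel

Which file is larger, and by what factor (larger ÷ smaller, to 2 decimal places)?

File B, by a factor of 1.50

File A: 88,200 × 1 × 1 = 88,200 bytes/s.
File B: 5,512 × 3 × 8 = 132,288 bytes/s.
File B is larger; ratio = 66,276,288 / 44,188,200 = 1.50.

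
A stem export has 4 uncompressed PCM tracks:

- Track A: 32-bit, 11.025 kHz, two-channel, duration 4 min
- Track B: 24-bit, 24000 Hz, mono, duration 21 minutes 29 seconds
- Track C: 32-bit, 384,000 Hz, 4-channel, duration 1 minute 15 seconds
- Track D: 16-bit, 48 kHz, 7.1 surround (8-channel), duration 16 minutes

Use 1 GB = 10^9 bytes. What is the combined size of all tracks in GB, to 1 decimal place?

Track A: 4 min = 240 s; 11,025 × 240 × 4 × 2 = 21,168,000 bytes.
Track B: 21 minutes 29 seconds = 1,289 s; 24,000 × 1,289 × 3 × 1 = 92,808,000 bytes.
Track C: 1 minute 15 seconds = 75 s; 384,000 × 75 × 4 × 4 = 460,800,000 bytes.
Track D: 16 minutes = 960 s; 48,000 × 960 × 2 × 8 = 737,280,000 bytes.
Total = 1,312,056,000 bytes = 1.3 GB.

1.3 GB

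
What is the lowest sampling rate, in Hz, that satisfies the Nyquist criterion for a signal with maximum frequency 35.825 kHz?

Minimum sample rate = 2 × 35,825 Hz = 71,650 Hz.

71,650 Hz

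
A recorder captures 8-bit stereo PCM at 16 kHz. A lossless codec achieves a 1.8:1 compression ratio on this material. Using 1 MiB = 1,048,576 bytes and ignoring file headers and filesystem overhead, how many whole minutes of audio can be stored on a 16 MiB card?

15 minutes

Uncompressed byte rate = 16,000 × 1 × 2 = 32,000 bytes/s.
After 1.8:1 compression, effective rate ≈ 17777.78 bytes/s.
Capacity = 16 × 1,048,576 = 16,777,216 bytes.
16,777,216 / effective rate ≈ 943.72 s → 15 minutes.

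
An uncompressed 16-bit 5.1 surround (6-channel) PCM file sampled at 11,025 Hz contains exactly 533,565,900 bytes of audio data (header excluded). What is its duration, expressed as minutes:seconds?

67:13

Byte rate = 11,025 × 2 × 6 = 132,300 bytes/s.
Duration = 533,565,900 / 132,300 = 4,033 s.
4,033 s = 67:13.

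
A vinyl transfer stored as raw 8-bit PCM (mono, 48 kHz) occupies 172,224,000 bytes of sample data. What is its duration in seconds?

Byte rate = 48,000 × 1 × 1 = 48,000 bytes/s.
Duration = 172,224,000 / 48,000 = 3,588 s.

3,588 seconds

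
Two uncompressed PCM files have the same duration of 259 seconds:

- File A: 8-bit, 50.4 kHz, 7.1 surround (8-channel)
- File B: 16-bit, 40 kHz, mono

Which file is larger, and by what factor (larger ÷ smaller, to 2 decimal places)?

File A, by a factor of 5.04

File A: 50,400 × 1 × 8 = 403,200 bytes/s.
File B: 40,000 × 2 × 1 = 80,000 bytes/s.
File A is larger; ratio = 104,428,800 / 20,720,000 = 5.04.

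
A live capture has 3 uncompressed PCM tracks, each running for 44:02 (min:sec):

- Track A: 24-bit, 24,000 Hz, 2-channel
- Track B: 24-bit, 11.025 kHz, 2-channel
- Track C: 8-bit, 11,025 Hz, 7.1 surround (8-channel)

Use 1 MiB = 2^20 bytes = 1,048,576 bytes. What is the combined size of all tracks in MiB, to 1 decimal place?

751.7 MiB

44:02 (min:sec) = 2,642 s.
Track A: 24,000 × 2,642 × 3 × 2 = 380,448,000 bytes.
Track B: 11,025 × 2,642 × 3 × 2 = 174,768,300 bytes.
Track C: 11,025 × 2,642 × 1 × 8 = 233,024,400 bytes.
Total = 788,240,700 bytes = 751.7 MiB.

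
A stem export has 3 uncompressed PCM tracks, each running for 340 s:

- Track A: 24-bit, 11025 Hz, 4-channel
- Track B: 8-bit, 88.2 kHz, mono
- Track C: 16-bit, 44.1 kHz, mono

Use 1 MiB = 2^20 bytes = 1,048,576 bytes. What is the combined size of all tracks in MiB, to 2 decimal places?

Track A: 11,025 × 340 × 3 × 4 = 44,982,000 bytes.
Track B: 88,200 × 340 × 1 × 1 = 29,988,000 bytes.
Track C: 44,100 × 340 × 2 × 1 = 29,988,000 bytes.
Total = 104,958,000 bytes = 100.10 MiB.

100.10 MiB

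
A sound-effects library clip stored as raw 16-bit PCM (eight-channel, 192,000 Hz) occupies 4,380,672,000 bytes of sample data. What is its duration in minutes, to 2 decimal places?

23.77 minutes

Byte rate = 192,000 × 2 × 8 = 3,072,000 bytes/s.
Duration = 4,380,672,000 / 3,072,000 = 1,426 s.
1,426 s / 60 = 23.77 minutes.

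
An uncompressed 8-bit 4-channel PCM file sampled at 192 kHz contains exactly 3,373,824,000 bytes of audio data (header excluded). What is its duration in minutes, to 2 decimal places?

73.22 minutes

Byte rate = 192,000 × 1 × 4 = 768,000 bytes/s.
Duration = 3,373,824,000 / 768,000 = 4,393 s.
4,393 s / 60 = 73.22 minutes.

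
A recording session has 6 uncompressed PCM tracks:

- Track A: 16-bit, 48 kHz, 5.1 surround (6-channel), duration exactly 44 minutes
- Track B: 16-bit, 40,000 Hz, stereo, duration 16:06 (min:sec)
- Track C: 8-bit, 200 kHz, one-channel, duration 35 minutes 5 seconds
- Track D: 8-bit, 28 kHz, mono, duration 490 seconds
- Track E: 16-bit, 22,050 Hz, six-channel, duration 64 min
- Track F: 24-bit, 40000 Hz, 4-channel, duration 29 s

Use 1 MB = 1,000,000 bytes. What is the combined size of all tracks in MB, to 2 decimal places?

Track A: exactly 44 minutes = 2,640 s; 48,000 × 2,640 × 2 × 6 = 1,520,640,000 bytes.
Track B: 16:06 (min:sec) = 966 s; 40,000 × 966 × 2 × 2 = 154,560,000 bytes.
Track C: 35 minutes 5 seconds = 2,105 s; 200,000 × 2,105 × 1 × 1 = 421,000,000 bytes.
Track D: 28,000 × 490 × 1 × 1 = 13,720,000 bytes.
Track E: 64 min = 3,840 s; 22,050 × 3,840 × 2 × 6 = 1,016,064,000 bytes.
Track F: 40,000 × 29 × 3 × 4 = 13,920,000 bytes.
Total = 3,139,904,000 bytes = 3139.90 MB.

3139.90 MB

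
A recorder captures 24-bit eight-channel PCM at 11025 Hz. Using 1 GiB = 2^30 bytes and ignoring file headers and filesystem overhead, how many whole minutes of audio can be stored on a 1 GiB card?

67 minutes

Uncompressed byte rate = 11,025 × 3 × 8 = 264,600 bytes/s.
Capacity = 1 × 1,073,741,824 = 1,073,741,824 bytes.
1,073,741,824 / 264,600 ≈ 4057.98 s → 67 minutes.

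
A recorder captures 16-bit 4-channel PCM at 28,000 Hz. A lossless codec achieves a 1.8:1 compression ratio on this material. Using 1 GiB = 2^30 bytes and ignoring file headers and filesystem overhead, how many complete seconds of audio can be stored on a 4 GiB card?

Uncompressed byte rate = 28,000 × 2 × 4 = 224,000 bytes/s.
After 1.8:1 compression, effective rate ≈ 124444.44 bytes/s.
Capacity = 4 × 1,073,741,824 = 4,294,967,296 bytes.
4,294,967,296 / effective rate ≈ 34513.13 s → 34,513 seconds.

34,513 seconds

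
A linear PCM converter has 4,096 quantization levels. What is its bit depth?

log2(4,096) = 12.

12 bits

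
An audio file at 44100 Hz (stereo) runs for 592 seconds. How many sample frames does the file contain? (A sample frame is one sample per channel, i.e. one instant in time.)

26,107,200 sample frames

44,100 samples/s × 592 s = 26,107,200 frames.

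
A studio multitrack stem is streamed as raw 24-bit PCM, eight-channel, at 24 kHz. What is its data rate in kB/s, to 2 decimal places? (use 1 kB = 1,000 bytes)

Bit rate = 24,000 × 24 × 8 = 4,608,000 bits/s.
4,608,000 / 8 = 576,000 B/s = 576.00 kB/s.

576.00 kB/s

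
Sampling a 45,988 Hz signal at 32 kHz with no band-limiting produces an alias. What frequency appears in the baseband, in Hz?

Nyquist = 32,000/2 = 16,000 Hz; 45,988 Hz exceeds it.
Alias = |45,988 − 1×32,000| = |45,988 − 32,000| = 13,988 Hz.

13,988 Hz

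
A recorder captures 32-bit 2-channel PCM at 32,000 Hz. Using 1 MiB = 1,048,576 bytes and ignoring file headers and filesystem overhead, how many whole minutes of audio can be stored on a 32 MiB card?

2 minutes

Uncompressed byte rate = 32,000 × 4 × 2 = 256,000 bytes/s.
Capacity = 32 × 1,048,576 = 33,554,432 bytes.
33,554,432 / 256,000 ≈ 131.07 s → 2 minutes.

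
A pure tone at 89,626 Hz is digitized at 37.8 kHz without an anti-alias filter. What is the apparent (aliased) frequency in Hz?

14,026 Hz

Nyquist = 37,800/2 = 18,900 Hz; 89,626 Hz exceeds it.
Alias = |89,626 − 2×37,800| = |89,626 − 75,600| = 14,026 Hz.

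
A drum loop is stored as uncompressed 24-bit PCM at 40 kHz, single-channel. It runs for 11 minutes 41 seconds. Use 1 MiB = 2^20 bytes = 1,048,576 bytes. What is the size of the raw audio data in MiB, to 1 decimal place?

Duration = 11 minutes 41 seconds = 701 s.
Bytes = 40,000 samples/s × 701 s × 3 bytes/sample × 1 ch = 84,120,000 bytes.
84,120,000 / 1,048,576 = 80.2 MiB.

80.2 MiB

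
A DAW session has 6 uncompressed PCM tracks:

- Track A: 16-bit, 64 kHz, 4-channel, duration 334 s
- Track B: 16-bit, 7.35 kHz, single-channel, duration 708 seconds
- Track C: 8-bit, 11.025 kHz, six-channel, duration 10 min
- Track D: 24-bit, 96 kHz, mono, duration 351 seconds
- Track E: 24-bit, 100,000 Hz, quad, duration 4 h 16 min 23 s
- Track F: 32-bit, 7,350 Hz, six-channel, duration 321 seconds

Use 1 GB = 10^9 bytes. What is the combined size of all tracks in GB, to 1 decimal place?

Track A: 64,000 × 334 × 2 × 4 = 171,008,000 bytes.
Track B: 7,350 × 708 × 2 × 1 = 10,407,600 bytes.
Track C: 10 min = 600 s; 11,025 × 600 × 1 × 6 = 39,690,000 bytes.
Track D: 96,000 × 351 × 3 × 1 = 101,088,000 bytes.
Track E: 4 h 16 min 23 s = 15,383 s; 100,000 × 15,383 × 3 × 4 = 18,459,600,000 bytes.
Track F: 7,350 × 321 × 4 × 6 = 56,624,400 bytes.
Total = 18,838,418,000 bytes = 18.8 GB.

18.8 GB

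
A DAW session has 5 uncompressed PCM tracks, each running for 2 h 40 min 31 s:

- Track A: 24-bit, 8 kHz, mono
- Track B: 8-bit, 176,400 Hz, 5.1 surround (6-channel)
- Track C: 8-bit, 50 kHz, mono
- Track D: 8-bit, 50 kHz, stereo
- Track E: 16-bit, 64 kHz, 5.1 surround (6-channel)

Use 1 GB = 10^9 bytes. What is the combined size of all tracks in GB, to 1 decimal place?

2 h 40 min 31 s = 9,631 s.
Track A: 8,000 × 9,631 × 3 × 1 = 231,144,000 bytes.
Track B: 176,400 × 9,631 × 1 × 6 = 10,193,450,400 bytes.
Track C: 50,000 × 9,631 × 1 × 1 = 481,550,000 bytes.
Track D: 50,000 × 9,631 × 1 × 2 = 963,100,000 bytes.
Track E: 64,000 × 9,631 × 2 × 6 = 7,396,608,000 bytes.
Total = 19,265,852,400 bytes = 19.3 GB.

19.3 GB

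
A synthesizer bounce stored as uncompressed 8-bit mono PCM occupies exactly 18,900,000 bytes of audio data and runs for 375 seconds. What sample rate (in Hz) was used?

50,400 Hz

Bytes = sample_rate × seconds × bytes_per_sample × channels.
sample_rate = 18,900,000 / (375 × 1 × 1) = 18,900,000 / 375 = 50,400 Hz.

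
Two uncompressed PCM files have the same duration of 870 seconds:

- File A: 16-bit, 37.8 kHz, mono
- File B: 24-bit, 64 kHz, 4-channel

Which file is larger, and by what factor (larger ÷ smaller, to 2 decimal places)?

File A: 37,800 × 2 × 1 = 75,600 bytes/s.
File B: 64,000 × 3 × 4 = 768,000 bytes/s.
File B is larger; ratio = 668,160,000 / 65,772,000 = 10.16.

File B, by a factor of 10.16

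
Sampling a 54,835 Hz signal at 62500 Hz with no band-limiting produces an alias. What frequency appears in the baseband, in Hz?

Nyquist = 62,500/2 = 31,250 Hz; 54,835 Hz exceeds it.
Alias = |54,835 − 1×62,500| = |54,835 − 62,500| = 7,665 Hz.

7,665 Hz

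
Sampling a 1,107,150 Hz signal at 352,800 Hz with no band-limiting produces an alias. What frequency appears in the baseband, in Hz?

Nyquist = 352,800/2 = 176,400 Hz; 1,107,150 Hz exceeds it.
Alias = |1,107,150 − 3×352,800| = |1,107,150 − 1,058,400| = 48,750 Hz.

48,750 Hz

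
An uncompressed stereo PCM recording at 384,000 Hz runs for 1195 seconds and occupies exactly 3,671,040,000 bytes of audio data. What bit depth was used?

Bytes per sample = 3,671,040,000 / (384,000 × 1,195 × 2) = 3,671,040,000 / 917,760,000 = 4.
Bit depth = 4 × 8 = 32 bits.

32 bits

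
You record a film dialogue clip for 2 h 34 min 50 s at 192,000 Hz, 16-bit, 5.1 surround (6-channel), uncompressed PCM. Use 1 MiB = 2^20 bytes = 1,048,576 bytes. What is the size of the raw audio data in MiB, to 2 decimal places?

20412.60 MiB

Duration = 2 h 34 min 50 s = 9,290 s.
Bytes = 192,000 samples/s × 9,290 s × 2 bytes/sample × 6 ch = 21,404,160,000 bytes.
21,404,160,000 / 1,048,576 = 20412.60 MiB.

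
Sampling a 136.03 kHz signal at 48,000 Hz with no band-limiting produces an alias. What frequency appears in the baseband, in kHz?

Nyquist = 48,000/2 = 24,000 Hz; 136,030 Hz exceeds it.
Alias = |136,030 − 3×48,000| = |136,030 − 144,000| = 7,970 Hz = 7.97 kHz.

7.97 kHz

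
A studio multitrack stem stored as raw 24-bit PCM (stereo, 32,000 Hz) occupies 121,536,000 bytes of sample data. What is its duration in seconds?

633 seconds

Byte rate = 32,000 × 3 × 2 = 192,000 bytes/s.
Duration = 121,536,000 / 192,000 = 633 s.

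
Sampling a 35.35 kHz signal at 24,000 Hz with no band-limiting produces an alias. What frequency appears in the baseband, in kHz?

Nyquist = 24,000/2 = 12,000 Hz; 35,350 Hz exceeds it.
Alias = |35,350 − 1×24,000| = |35,350 − 24,000| = 11,350 Hz = 11.35 kHz.

11.35 kHz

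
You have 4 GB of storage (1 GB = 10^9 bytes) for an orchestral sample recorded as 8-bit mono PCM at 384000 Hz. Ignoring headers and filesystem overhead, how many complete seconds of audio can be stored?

Uncompressed byte rate = 384,000 × 1 × 1 = 384,000 bytes/s.
Capacity = 4 × 1,000,000,000 = 4,000,000,000 bytes.
4,000,000,000 / 384,000 ≈ 10416.67 s → 10,416 seconds.

10,416 seconds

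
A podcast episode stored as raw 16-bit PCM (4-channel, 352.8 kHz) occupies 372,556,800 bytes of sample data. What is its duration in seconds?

132 seconds

Byte rate = 352,800 × 2 × 4 = 2,822,400 bytes/s.
Duration = 372,556,800 / 2,822,400 = 132 s.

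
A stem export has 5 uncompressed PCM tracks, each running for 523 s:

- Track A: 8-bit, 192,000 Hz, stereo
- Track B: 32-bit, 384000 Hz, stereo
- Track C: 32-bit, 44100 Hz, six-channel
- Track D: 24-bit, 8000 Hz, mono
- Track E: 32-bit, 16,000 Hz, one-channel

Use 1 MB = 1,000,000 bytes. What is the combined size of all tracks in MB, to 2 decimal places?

Track A: 192,000 × 523 × 1 × 2 = 200,832,000 bytes.
Track B: 384,000 × 523 × 4 × 2 = 1,606,656,000 bytes.
Track C: 44,100 × 523 × 4 × 6 = 553,543,200 bytes.
Track D: 8,000 × 523 × 3 × 1 = 12,552,000 bytes.
Track E: 16,000 × 523 × 4 × 1 = 33,472,000 bytes.
Total = 2,407,055,200 bytes = 2407.06 MB.

2407.06 MB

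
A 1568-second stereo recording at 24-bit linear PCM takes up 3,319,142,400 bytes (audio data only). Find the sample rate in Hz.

Bytes = sample_rate × seconds × bytes_per_sample × channels.
sample_rate = 3,319,142,400 / (1,568 × 3 × 2) = 3,319,142,400 / 9,408 = 352,800 Hz.

352,800 Hz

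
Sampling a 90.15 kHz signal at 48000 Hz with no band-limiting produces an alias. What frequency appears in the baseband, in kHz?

Nyquist = 48,000/2 = 24,000 Hz; 90,150 Hz exceeds it.
Alias = |90,150 − 2×48,000| = |90,150 − 96,000| = 5,850 Hz = 5.85 kHz.

5.85 kHz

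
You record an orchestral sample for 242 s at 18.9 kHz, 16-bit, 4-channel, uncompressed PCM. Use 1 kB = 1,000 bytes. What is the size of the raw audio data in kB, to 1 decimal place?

Bytes = 18,900 samples/s × 242 s × 2 bytes/sample × 4 ch = 36,590,400 bytes.
36,590,400 / 1,000 = 36590.4 kB.

36590.4 kB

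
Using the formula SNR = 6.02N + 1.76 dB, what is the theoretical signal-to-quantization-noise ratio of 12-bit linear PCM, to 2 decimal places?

6.02 × 12 + 1.76 = 74.00 dB.

74.00 dB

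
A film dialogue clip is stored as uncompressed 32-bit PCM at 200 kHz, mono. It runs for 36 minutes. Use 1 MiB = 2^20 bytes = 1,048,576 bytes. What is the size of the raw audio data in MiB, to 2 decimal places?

Duration = 36 minutes = 2,160 s.
Bytes = 200,000 samples/s × 2,160 s × 4 bytes/sample × 1 ch = 1,728,000,000 bytes.
1,728,000,000 / 1,048,576 = 1647.95 MiB.

1647.95 MiB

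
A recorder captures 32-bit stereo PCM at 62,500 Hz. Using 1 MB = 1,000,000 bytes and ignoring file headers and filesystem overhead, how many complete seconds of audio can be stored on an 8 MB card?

16 seconds

Uncompressed byte rate = 62,500 × 4 × 2 = 500,000 bytes/s.
Capacity = 8 × 1,000,000 = 8,000,000 bytes.
8,000,000 / 500,000 ≈ 16 s → 16 seconds.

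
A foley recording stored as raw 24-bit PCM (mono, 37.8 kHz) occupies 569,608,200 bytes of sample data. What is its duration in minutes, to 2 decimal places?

Byte rate = 37,800 × 3 × 1 = 113,400 bytes/s.
Duration = 569,608,200 / 113,400 = 5,023 s.
5,023 s / 60 = 83.72 minutes.

83.72 minutes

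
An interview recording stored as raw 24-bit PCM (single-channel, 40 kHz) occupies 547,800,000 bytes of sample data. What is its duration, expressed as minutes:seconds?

Byte rate = 40,000 × 3 × 1 = 120,000 bytes/s.
Duration = 547,800,000 / 120,000 = 4,565 s.
4,565 s = 76:05.

76:05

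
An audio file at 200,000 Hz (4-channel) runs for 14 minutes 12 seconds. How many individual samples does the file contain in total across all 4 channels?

14 minutes 12 seconds = 852 s.
200,000 × 852 s × 4 ch = 681,600,000 samples.

681,600,000 samples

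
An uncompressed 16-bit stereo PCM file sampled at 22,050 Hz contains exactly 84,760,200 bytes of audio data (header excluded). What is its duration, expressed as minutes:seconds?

16:01

Byte rate = 22,050 × 2 × 2 = 88,200 bytes/s.
Duration = 84,760,200 / 88,200 = 961 s.
961 s = 16:01.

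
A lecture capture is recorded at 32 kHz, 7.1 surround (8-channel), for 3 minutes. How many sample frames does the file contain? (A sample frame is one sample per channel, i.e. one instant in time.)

5,760,000 sample frames

3 minutes = 180 s.
32,000 samples/s × 180 s = 5,760,000 frames.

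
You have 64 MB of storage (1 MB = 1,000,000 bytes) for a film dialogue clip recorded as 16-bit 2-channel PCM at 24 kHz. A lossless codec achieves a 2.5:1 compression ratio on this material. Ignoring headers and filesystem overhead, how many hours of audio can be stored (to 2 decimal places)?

Uncompressed byte rate = 24,000 × 2 × 2 = 96,000 bytes/s.
After 2.5:1 compression, effective rate ≈ 38400 bytes/s.
Capacity = 64 × 1,000,000 = 64,000,000 bytes.
64,000,000 / effective rate ≈ 1666.67 s → 0.46 hours.

0.46 hours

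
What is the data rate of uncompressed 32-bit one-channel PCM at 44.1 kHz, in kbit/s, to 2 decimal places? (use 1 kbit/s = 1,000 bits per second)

Bit rate = 44,100 × 32 × 1 = 1,411,200 bits/s.
= 1411.20 kbit/s.

1411.20 kbit/s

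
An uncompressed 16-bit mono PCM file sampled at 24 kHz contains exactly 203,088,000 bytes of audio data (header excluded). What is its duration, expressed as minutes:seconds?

Byte rate = 24,000 × 2 × 1 = 48,000 bytes/s.
Duration = 203,088,000 / 48,000 = 4,231 s.
4,231 s = 70:31.

70:31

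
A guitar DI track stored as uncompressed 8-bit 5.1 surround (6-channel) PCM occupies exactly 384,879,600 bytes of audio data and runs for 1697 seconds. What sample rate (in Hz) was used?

Bytes = sample_rate × seconds × bytes_per_sample × channels.
sample_rate = 384,879,600 / (1,697 × 1 × 6) = 384,879,600 / 10,182 = 37,800 Hz.

37,800 Hz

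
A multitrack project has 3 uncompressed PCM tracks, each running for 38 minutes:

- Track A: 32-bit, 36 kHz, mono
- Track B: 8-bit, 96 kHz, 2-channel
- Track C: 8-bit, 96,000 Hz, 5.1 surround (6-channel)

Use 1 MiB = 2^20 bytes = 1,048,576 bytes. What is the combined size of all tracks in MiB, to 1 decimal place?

38 minutes = 2,280 s.
Track A: 36,000 × 2,280 × 4 × 1 = 328,320,000 bytes.
Track B: 96,000 × 2,280 × 1 × 2 = 437,760,000 bytes.
Track C: 96,000 × 2,280 × 1 × 6 = 1,313,280,000 bytes.
Total = 2,079,360,000 bytes = 1983.0 MiB.

1983.0 MiB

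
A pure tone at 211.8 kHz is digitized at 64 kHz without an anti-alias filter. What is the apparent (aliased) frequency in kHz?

Nyquist = 64,000/2 = 32,000 Hz; 211,800 Hz exceeds it.
Alias = |211,800 − 3×64,000| = |211,800 − 192,000| = 19,800 Hz = 19.8 kHz.

19.8 kHz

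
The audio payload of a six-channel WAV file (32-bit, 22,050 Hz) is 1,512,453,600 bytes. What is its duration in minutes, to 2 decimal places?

Byte rate = 22,050 × 4 × 6 = 529,200 bytes/s.
Duration = 1,512,453,600 / 529,200 = 2,858 s.
2,858 s / 60 = 47.63 minutes.

47.63 minutes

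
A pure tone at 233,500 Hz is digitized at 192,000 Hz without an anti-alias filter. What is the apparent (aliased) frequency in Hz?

41,500 Hz

Nyquist = 192,000/2 = 96,000 Hz; 233,500 Hz exceeds it.
Alias = |233,500 − 1×192,000| = |233,500 − 192,000| = 41,500 Hz.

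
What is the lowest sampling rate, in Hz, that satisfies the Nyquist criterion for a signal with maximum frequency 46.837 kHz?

93,674 Hz

Minimum sample rate = 2 × 46,837 Hz = 93,674 Hz.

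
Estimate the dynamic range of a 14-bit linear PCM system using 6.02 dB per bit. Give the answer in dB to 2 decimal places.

84.28 dB

14 × 6.02 = 84.28 dB.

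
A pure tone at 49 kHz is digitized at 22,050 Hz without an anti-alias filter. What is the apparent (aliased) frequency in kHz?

Nyquist = 22,050/2 = 11,025 Hz; 49,000 Hz exceeds it.
Alias = |49,000 − 2×22,050| = |49,000 − 44,100| = 4,900 Hz = 4.9 kHz.

4.9 kHz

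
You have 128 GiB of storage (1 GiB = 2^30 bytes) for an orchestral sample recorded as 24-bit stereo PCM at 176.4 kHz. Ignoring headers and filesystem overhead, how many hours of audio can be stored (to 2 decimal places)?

Uncompressed byte rate = 176,400 × 3 × 2 = 1,058,400 bytes/s.
Capacity = 128 × 1,073,741,824 = 137,438,953,472 bytes.
137,438,953,472 / 1,058,400 ≈ 129855.4 s → 36.07 hours.

36.07 hours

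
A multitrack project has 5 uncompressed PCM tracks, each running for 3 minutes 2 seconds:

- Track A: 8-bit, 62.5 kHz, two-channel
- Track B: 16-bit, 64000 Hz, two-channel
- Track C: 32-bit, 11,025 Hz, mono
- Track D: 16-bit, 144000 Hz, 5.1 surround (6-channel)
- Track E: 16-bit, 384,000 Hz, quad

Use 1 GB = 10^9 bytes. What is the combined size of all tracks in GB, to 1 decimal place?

1.0 GB

3 minutes 2 seconds = 182 s.
Track A: 62,500 × 182 × 1 × 2 = 22,750,000 bytes.
Track B: 64,000 × 182 × 2 × 2 = 46,592,000 bytes.
Track C: 11,025 × 182 × 4 × 1 = 8,026,200 bytes.
Track D: 144,000 × 182 × 2 × 6 = 314,496,000 bytes.
Track E: 384,000 × 182 × 2 × 4 = 559,104,000 bytes.
Total = 950,968,200 bytes = 1.0 GB.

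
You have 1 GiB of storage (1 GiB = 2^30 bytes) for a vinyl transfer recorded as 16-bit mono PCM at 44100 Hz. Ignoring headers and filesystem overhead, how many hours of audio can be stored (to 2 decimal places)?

Uncompressed byte rate = 44,100 × 2 × 1 = 88,200 bytes/s.
Capacity = 1 × 1,073,741,824 = 1,073,741,824 bytes.
1,073,741,824 / 88,200 ≈ 12173.94 s → 3.38 hours.

3.38 hours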